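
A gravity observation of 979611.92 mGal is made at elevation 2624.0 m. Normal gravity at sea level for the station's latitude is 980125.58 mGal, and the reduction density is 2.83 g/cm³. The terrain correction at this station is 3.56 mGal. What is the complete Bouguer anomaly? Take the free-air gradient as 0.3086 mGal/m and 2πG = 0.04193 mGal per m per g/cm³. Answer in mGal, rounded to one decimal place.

-11.7

Free-air correction = 0.3086 × 2624.0 = 809.77 mGal
Free-air anomaly = 979611.92 − 980125.58 + (809.77) = 296.11 mGal
Bouguer slab correction = 0.04193 × 2.83 × 2624.0 = 311.37 mGal
Simple Bouguer anomaly = 296.11 − (311.37) = -15.26 mGal
Complete Bouguer anomaly = -15.26 + 3.56 = -11.70 mGal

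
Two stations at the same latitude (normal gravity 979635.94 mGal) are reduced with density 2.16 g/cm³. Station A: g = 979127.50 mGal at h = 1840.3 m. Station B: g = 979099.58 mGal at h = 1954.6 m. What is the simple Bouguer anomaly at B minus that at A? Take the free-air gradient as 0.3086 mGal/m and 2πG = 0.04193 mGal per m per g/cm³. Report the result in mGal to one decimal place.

Δg_SB(A) = 979127.50 − 979635.94 + 0.3086×1840.3 − 0.04193×2.16×1840.3 = -107.20 mGal
Δg_SB(B) = 979099.58 − 979635.94 + 0.3086×1954.6 − 0.04193×2.16×1954.6 = -110.20 mGal
Difference = -110.20 − (-107.20) = -3.00 mGal

-3.0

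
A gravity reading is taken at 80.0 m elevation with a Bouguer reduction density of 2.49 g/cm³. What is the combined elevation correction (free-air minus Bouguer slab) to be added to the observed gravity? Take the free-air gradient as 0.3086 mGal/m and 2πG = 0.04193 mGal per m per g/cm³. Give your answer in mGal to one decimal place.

16.3

Combined gradient = 0.3086 − 0.04193 × 2.49 = 0.2041943 mGal/m
Combined elevation correction = 0.2041943 × 80.0 = 16.3 mGal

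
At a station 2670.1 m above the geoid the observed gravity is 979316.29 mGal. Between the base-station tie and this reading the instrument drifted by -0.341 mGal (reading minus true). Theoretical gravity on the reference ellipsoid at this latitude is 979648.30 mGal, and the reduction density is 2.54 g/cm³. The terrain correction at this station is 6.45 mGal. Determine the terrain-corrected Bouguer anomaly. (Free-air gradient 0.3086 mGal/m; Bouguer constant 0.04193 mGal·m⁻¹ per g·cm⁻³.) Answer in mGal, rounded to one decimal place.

214.4

Drift-corrected reading = 979316.29 − (-0.341) = 979316.631 mGal
Free-air correction = 0.3086 × 2670.1 = 823.99 mGal
Free-air anomaly = 979316.631 − 979648.30 + (823.99) = 492.321 mGal
Bouguer slab correction = 0.04193 × 2.54 × 2670.1 = 284.37 mGal
Simple Bouguer anomaly = 492.321 − (284.37) = 207.951 mGal
Complete Bouguer anomaly = 207.951 + 6.45 = 214.401 mGal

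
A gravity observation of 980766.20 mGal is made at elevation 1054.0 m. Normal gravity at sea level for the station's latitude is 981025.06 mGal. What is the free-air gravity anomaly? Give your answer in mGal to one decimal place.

66.4

Free-air correction = 0.3086 × 1054.0 = 325.26 mGal
Free-air anomaly = 980766.20 − 981025.06 + (325.26) = 66.40 mGal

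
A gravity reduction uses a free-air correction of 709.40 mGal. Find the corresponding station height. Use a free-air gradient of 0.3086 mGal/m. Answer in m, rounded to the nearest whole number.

2299

h = 709.40 / 0.3086 = 2298.77 m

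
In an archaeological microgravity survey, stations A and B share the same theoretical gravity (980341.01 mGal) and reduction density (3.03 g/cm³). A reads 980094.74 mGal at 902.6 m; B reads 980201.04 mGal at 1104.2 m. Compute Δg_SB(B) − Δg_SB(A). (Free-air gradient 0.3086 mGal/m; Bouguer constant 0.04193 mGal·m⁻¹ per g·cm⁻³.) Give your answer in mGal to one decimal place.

142.9

Δg_SB(A) = 980094.74 − 980341.01 + 0.3086×902.6 − 0.04193×3.03×902.6 = -82.40 mGal
Δg_SB(B) = 980201.04 − 980341.01 + 0.3086×1104.2 − 0.04193×3.03×1104.2 = 60.50 mGal
Difference = 60.50 − (-82.40) = 142.90 mGal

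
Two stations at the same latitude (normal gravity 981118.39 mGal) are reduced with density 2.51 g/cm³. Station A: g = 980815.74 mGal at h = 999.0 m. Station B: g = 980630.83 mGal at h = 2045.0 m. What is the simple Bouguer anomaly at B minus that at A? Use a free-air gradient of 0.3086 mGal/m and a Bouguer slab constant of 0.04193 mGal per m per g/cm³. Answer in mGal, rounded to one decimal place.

27.8

Δg_SB(A) = 980815.74 − 981118.39 + 0.3086×999.0 − 0.04193×2.51×999.0 = -99.50 mGal
Δg_SB(B) = 980630.83 − 981118.39 + 0.3086×2045.0 − 0.04193×2.51×2045.0 = -71.70 mGal
Difference = -71.70 − (-99.50) = 27.80 mGal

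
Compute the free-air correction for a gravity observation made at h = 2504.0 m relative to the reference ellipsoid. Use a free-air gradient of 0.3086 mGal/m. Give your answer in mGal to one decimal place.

772.7

Free-air correction = 0.3086 × 2504.0 = 772.7 mGal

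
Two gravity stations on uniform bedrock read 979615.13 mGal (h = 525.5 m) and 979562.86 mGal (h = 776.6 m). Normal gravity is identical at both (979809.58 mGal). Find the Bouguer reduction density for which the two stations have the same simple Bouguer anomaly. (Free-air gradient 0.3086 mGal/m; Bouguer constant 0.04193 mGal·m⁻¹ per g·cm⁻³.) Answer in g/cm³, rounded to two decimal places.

Δg_obs = 979562.86 − 979615.13 = -52.27 mGal over Δh = 776.6 − 525.5 = 251.1 m
Equal Bouguer anomalies ⇒ Δg_obs + (0.3086 − 0.04193ρ)·Δh = 0
0.3086 − 0.04193ρ = −Δg_obs/Δh = 0.20816
ρ = (0.3086 − 0.20816) / 0.04193 = 2.40 g/cm³

2.40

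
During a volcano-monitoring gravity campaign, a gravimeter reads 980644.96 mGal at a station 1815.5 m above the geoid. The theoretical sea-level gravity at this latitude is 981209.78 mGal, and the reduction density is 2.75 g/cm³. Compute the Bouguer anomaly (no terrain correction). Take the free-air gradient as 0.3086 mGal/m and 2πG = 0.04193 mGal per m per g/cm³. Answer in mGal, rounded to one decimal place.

Free-air correction = 0.3086 × 1815.5 = 560.26 mGal
Free-air anomaly = 980644.96 − 981209.78 + (560.26) = -4.56 mGal
Bouguer slab correction = 0.04193 × 2.75 × 1815.5 = 209.34 mGal
Simple Bouguer anomaly = -4.56 − (209.34) = -213.90 mGal

-213.9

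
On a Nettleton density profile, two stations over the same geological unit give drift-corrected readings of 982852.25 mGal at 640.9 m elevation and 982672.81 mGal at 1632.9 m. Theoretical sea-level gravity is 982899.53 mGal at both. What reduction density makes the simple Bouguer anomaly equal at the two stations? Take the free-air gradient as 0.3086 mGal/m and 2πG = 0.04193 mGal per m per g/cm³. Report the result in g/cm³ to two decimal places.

3.05

Δg_obs = 982672.81 − 982852.25 = -179.44 mGal over Δh = 1632.9 − 640.9 = 992.0 m
Equal Bouguer anomalies ⇒ Δg_obs + (0.3086 − 0.04193ρ)·Δh = 0
0.3086 − 0.04193ρ = −Δg_obs/Δh = 0.18089
ρ = (0.3086 − 0.18089) / 0.04193 = 3.05 g/cm³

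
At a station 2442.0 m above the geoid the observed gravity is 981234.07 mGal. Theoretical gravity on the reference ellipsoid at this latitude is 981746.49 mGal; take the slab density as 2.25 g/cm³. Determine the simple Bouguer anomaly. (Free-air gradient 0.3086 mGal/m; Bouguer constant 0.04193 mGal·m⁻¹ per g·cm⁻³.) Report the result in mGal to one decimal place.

10.8

Free-air correction = 0.3086 × 2442.0 = 753.60 mGal
Free-air anomaly = 981234.07 − 981746.49 + (753.60) = 241.18 mGal
Bouguer slab correction = 0.04193 × 2.25 × 2442.0 = 230.38 mGal
Simple Bouguer anomaly = 241.18 − (230.38) = 10.80 mGal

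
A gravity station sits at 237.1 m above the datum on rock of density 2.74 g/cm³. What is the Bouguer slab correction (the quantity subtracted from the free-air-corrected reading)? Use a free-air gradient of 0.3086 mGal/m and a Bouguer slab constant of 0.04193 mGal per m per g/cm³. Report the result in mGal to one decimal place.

27.2

Bouguer slab correction = 0.04193 × 2.74 × 237.1 = 27.2 mGal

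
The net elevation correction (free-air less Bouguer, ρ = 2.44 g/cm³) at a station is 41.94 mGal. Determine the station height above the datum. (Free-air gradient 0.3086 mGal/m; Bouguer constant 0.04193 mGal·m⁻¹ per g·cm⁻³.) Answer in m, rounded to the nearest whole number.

Combined gradient = 0.3086 − 0.04193 × 2.44 = 0.2062908 mGal/m
h = 41.94 / 0.2062908 = 203.31 m

203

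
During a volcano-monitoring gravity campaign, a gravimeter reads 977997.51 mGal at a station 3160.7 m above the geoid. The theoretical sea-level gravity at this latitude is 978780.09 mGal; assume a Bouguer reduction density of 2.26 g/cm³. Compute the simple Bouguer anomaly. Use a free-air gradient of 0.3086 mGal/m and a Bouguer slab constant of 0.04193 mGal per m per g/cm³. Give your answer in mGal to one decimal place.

Free-air correction = 0.3086 × 3160.7 = 975.39 mGal
Free-air anomaly = 977997.51 − 978780.09 + (975.39) = 192.81 mGal
Bouguer slab correction = 0.04193 × 2.26 × 3160.7 = 299.51 mGal
Simple Bouguer anomaly = 192.81 − (299.51) = -106.70 mGal

-106.7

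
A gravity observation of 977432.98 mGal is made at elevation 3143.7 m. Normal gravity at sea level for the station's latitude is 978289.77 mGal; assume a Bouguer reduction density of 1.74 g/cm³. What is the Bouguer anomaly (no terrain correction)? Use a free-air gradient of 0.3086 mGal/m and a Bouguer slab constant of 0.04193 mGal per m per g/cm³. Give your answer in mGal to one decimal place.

Free-air correction = 0.3086 × 3143.7 = 970.15 mGal
Free-air anomaly = 977432.98 − 978289.77 + (970.15) = 113.36 mGal
Bouguer slab correction = 0.04193 × 1.74 × 3143.7 = 229.36 mGal
Simple Bouguer anomaly = 113.36 − (229.36) = -116.00 mGal

-116.0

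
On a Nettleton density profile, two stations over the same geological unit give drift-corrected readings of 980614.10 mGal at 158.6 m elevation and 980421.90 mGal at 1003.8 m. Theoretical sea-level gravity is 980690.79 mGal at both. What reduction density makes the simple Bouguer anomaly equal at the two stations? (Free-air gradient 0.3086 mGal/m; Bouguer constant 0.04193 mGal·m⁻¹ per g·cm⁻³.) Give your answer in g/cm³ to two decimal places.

1.94

Δg_obs = 980421.90 − 980614.10 = -192.20 mGal over Δh = 1003.8 − 158.6 = 845.2 m
Equal Bouguer anomalies ⇒ Δg_obs + (0.3086 − 0.04193ρ)·Δh = 0
0.3086 − 0.04193ρ = −Δg_obs/Δh = 0.22740
ρ = (0.3086 − 0.22740) / 0.04193 = 1.94 g/cm³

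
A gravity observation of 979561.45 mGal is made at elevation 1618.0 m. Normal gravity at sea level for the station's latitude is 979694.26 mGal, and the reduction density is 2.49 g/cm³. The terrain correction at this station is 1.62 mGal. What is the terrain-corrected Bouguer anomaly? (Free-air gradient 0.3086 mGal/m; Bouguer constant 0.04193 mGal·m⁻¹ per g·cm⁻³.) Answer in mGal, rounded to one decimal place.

199.2

Free-air correction = 0.3086 × 1618.0 = 499.31 mGal
Free-air anomaly = 979561.45 − 979694.26 + (499.31) = 366.50 mGal
Bouguer slab correction = 0.04193 × 2.49 × 1618.0 = 168.93 mGal
Simple Bouguer anomaly = 366.50 − (168.93) = 197.57 mGal
Complete Bouguer anomaly = 197.57 + 1.62 = 199.19 mGal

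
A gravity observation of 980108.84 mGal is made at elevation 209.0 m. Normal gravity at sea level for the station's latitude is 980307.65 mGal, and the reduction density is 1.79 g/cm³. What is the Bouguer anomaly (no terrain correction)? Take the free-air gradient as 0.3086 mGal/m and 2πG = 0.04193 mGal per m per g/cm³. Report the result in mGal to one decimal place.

-150.0

Free-air correction = 0.3086 × 209.0 = 64.50 mGal
Free-air anomaly = 980108.84 − 980307.65 + (64.50) = -134.31 mGal
Bouguer slab correction = 0.04193 × 1.79 × 209.0 = 15.69 mGal
Simple Bouguer anomaly = -134.31 − (15.69) = -150.00 mGal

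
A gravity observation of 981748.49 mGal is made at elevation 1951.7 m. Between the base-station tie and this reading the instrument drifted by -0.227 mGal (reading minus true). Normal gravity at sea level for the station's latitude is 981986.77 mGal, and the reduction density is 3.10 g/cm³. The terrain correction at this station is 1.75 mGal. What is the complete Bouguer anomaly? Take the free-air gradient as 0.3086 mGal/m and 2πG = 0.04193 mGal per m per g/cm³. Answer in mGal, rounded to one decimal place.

Drift-corrected reading = 981748.49 − (-0.227) = 981748.717 mGal
Free-air correction = 0.3086 × 1951.7 = 602.29 mGal
Free-air anomaly = 981748.717 − 981986.77 + (602.29) = 364.237 mGal
Bouguer slab correction = 0.04193 × 3.10 × 1951.7 = 253.69 mGal
Simple Bouguer anomaly = 364.237 − (253.69) = 110.547 mGal
Complete Bouguer anomaly = 110.547 + 1.75 = 112.297 mGal

112.3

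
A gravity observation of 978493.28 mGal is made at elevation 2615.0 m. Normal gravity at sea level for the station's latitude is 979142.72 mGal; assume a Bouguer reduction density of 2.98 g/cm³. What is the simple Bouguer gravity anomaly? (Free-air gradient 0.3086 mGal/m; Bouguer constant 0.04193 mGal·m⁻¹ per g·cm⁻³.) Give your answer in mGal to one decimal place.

Free-air correction = 0.3086 × 2615.0 = 806.99 mGal
Free-air anomaly = 978493.28 − 979142.72 + (806.99) = 157.55 mGal
Bouguer slab correction = 0.04193 × 2.98 × 2615.0 = 326.75 mGal
Simple Bouguer anomaly = 157.55 − (326.75) = -169.20 mGal

-169.2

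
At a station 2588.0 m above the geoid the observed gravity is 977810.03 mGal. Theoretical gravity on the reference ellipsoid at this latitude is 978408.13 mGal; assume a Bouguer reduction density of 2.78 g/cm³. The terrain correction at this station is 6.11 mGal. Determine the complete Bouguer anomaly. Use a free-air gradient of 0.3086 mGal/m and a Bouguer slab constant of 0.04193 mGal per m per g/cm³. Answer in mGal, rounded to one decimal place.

-95.0

Free-air correction = 0.3086 × 2588.0 = 798.66 mGal
Free-air anomaly = 977810.03 − 978408.13 + (798.66) = 200.56 mGal
Bouguer slab correction = 0.04193 × 2.78 × 2588.0 = 301.67 mGal
Simple Bouguer anomaly = 200.56 − (301.67) = -101.11 mGal
Complete Bouguer anomaly = -101.11 + 6.11 = -95.00 mGal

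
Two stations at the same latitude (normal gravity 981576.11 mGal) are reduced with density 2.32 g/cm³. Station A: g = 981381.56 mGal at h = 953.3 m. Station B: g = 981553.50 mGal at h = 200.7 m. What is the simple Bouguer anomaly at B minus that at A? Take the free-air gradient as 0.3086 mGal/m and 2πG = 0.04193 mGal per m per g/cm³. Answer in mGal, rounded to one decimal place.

Δg_SB(A) = 981381.56 − 981576.11 + 0.3086×953.3 − 0.04193×2.32×953.3 = 6.90 mGal
Δg_SB(B) = 981553.50 − 981576.11 + 0.3086×200.7 − 0.04193×2.32×200.7 = 19.80 mGal
Difference = 19.80 − (6.90) = 12.90 mGal

12.9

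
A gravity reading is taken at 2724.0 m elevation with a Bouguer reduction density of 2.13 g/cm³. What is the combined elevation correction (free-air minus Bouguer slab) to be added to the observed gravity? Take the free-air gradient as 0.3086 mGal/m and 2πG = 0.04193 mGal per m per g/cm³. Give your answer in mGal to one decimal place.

Combined gradient = 0.3086 − 0.04193 × 2.13 = 0.2192891 mGal/m
Combined elevation correction = 0.2192891 × 2724.0 = 597.3 mGal

597.3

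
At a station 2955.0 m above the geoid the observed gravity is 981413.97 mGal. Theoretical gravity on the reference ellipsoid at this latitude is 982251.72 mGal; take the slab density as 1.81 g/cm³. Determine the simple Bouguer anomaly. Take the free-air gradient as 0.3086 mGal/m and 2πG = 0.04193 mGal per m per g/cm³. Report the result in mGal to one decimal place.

Free-air correction = 0.3086 × 2955.0 = 911.91 mGal
Free-air anomaly = 981413.97 − 982251.72 + (911.91) = 74.16 mGal
Bouguer slab correction = 0.04193 × 1.81 × 2955.0 = 224.26 mGal
Simple Bouguer anomaly = 74.16 − (224.26) = -150.10 mGal

-150.1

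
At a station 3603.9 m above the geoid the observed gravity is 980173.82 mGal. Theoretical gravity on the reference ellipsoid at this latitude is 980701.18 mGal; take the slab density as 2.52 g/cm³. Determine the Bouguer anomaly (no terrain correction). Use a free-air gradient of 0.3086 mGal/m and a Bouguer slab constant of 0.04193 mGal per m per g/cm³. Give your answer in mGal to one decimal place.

204.0

Free-air correction = 0.3086 × 3603.9 = 1112.16 mGal
Free-air anomaly = 980173.82 − 980701.18 + (1112.16) = 584.80 mGal
Bouguer slab correction = 0.04193 × 2.52 × 3603.9 = 380.80 mGal
Simple Bouguer anomaly = 584.80 − (380.80) = 204.00 mGal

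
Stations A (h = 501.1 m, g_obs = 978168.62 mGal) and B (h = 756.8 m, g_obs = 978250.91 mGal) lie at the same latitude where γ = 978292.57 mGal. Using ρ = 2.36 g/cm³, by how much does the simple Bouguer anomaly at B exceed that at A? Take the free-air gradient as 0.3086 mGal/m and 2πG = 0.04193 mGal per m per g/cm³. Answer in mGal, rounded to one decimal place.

135.9

Δg_SB(A) = 978168.62 − 978292.57 + 0.3086×501.1 − 0.04193×2.36×501.1 = -18.90 mGal
Δg_SB(B) = 978250.91 − 978292.57 + 0.3086×756.8 − 0.04193×2.36×756.8 = 117.00 mGal
Difference = 117.00 − (-18.90) = 135.90 mGal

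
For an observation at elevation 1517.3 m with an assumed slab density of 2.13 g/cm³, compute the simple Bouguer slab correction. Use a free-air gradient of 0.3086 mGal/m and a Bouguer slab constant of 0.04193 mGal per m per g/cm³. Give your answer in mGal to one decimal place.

Bouguer slab correction = 0.04193 × 2.13 × 1517.3 = 135.5 mGal

135.5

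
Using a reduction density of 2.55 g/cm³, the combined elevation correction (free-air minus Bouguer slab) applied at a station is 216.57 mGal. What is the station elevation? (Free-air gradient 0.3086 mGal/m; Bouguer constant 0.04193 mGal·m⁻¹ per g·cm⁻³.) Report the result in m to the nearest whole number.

1074

Combined gradient = 0.3086 − 0.04193 × 2.55 = 0.2016785 mGal/m
h = 216.57 / 0.2016785 = 1073.84 m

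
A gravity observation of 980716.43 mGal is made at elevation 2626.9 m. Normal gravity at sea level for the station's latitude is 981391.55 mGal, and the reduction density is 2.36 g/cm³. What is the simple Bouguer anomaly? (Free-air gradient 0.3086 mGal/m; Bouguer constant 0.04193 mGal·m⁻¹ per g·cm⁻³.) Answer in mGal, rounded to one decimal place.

-124.4

Free-air correction = 0.3086 × 2626.9 = 810.66 mGal
Free-air anomaly = 980716.43 − 981391.55 + (810.66) = 135.54 mGal
Bouguer slab correction = 0.04193 × 2.36 × 2626.9 = 259.94 mGal
Simple Bouguer anomaly = 135.54 − (259.94) = -124.40 mGal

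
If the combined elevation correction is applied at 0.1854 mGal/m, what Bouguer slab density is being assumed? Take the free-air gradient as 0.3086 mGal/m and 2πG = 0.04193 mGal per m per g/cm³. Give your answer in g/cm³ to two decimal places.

0.1854 = 0.3086 − 0.04193 × ρ
ρ = (0.3086 − 0.1854) / 0.04193 = 2.94 g/cm³

2.94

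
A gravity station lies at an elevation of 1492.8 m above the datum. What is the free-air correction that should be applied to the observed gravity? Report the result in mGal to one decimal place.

Free-air correction = 0.3086 × 1492.8 = 460.7 mGal

460.7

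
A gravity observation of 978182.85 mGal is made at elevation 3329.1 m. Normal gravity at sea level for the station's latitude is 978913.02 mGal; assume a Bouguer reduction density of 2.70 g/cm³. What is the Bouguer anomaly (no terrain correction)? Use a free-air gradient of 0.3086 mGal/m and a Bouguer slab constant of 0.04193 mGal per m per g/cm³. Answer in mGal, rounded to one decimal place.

Free-air correction = 0.3086 × 3329.1 = 1027.36 mGal
Free-air anomaly = 978182.85 − 978913.02 + (1027.36) = 297.19 mGal
Bouguer slab correction = 0.04193 × 2.70 × 3329.1 = 376.89 mGal
Simple Bouguer anomaly = 297.19 − (376.89) = -79.70 mGal

-79.7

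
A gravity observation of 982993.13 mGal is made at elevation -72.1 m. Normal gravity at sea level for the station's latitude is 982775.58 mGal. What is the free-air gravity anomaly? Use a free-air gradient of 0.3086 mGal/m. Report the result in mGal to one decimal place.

Free-air correction = 0.3086 × -72.1 = -22.25 mGal
Free-air anomaly = 982993.13 − 982775.58 + (-22.25) = 195.30 mGal

195.3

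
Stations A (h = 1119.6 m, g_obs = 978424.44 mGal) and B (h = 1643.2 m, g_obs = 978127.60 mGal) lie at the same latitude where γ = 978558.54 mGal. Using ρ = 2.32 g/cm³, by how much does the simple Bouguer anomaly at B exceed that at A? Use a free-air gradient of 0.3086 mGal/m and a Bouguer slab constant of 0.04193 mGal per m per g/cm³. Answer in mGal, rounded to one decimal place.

-186.2

Δg_SB(A) = 978424.44 − 978558.54 + 0.3086×1119.6 − 0.04193×2.32×1119.6 = 102.50 mGal
Δg_SB(B) = 978127.60 − 978558.54 + 0.3086×1643.2 − 0.04193×2.32×1643.2 = -83.70 mGal
Difference = -83.70 − (102.50) = -186.20 mGal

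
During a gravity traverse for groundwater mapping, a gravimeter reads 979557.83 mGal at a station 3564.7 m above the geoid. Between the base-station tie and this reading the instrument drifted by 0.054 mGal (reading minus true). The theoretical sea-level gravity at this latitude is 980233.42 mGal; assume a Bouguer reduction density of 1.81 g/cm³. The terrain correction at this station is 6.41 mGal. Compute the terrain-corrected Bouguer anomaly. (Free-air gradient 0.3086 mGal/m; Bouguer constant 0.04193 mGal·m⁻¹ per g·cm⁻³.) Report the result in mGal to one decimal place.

Drift-corrected reading = 979557.83 − (0.054) = 979557.776 mGal
Free-air correction = 0.3086 × 3564.7 = 1100.07 mGal
Free-air anomaly = 979557.776 − 980233.42 + (1100.07) = 424.426 mGal
Bouguer slab correction = 0.04193 × 1.81 × 3564.7 = 270.54 mGal
Simple Bouguer anomaly = 424.426 − (270.54) = 153.886 mGal
Complete Bouguer anomaly = 153.886 + 6.41 = 160.296 mGal

160.3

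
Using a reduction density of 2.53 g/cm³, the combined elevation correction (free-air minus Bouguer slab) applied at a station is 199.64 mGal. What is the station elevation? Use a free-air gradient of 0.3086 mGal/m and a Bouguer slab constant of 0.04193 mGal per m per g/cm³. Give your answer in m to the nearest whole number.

Combined gradient = 0.3086 − 0.04193 × 2.53 = 0.2025171 mGal/m
h = 199.64 / 0.2025171 = 985.79 m

986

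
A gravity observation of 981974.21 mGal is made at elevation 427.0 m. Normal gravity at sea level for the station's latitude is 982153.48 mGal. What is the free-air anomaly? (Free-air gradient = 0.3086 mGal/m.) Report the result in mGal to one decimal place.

-47.5

Free-air correction = 0.3086 × 427.0 = 131.77 mGal
Free-air anomaly = 981974.21 − 982153.48 + (131.77) = -47.50 mGal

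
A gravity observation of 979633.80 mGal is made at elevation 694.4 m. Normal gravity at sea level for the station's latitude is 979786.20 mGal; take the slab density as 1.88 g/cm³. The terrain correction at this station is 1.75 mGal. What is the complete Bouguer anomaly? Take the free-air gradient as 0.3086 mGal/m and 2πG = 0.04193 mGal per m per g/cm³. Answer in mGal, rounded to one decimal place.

8.9

Free-air correction = 0.3086 × 694.4 = 214.29 mGal
Free-air anomaly = 979633.80 − 979786.20 + (214.29) = 61.89 mGal
Bouguer slab correction = 0.04193 × 1.88 × 694.4 = 54.74 mGal
Simple Bouguer anomaly = 61.89 − (54.74) = 7.15 mGal
Complete Bouguer anomaly = 7.15 + 1.75 = 8.90 mGal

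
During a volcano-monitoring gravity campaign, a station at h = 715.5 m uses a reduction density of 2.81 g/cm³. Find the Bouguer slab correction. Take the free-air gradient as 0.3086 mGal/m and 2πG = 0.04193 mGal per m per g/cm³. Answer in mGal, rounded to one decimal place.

84.3

Bouguer slab correction = 0.04193 × 2.81 × 715.5 = 84.3 mGal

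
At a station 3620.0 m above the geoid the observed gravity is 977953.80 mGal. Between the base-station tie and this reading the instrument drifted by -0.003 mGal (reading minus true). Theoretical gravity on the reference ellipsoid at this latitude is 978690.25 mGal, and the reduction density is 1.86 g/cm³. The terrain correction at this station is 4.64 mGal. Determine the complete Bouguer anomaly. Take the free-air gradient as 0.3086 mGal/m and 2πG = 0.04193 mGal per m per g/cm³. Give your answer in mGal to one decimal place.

103.0

Drift-corrected reading = 977953.80 − (-0.003) = 977953.803 mGal
Free-air correction = 0.3086 × 3620.0 = 1117.13 mGal
Free-air anomaly = 977953.803 − 978690.25 + (1117.13) = 380.683 mGal
Bouguer slab correction = 0.04193 × 1.86 × 3620.0 = 282.32 mGal
Simple Bouguer anomaly = 380.683 − (282.32) = 98.363 mGal
Complete Bouguer anomaly = 98.363 + 4.64 = 103.003 mGal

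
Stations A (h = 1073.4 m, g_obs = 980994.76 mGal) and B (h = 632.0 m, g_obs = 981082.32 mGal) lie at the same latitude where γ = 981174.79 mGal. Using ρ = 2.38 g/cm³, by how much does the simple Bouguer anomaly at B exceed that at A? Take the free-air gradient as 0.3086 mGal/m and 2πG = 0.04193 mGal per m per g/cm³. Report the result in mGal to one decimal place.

-4.6

Δg_SB(A) = 980994.76 − 981174.79 + 0.3086×1073.4 − 0.04193×2.38×1073.4 = 44.10 mGal
Δg_SB(B) = 981082.32 − 981174.79 + 0.3086×632.0 − 0.04193×2.38×632.0 = 39.50 mGal
Difference = 39.50 − (44.10) = -4.60 mGal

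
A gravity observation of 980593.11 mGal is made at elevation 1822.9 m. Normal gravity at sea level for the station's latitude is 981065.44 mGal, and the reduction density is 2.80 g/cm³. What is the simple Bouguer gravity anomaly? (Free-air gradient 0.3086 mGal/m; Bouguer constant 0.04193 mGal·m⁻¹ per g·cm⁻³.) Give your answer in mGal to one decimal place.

Free-air correction = 0.3086 × 1822.9 = 562.55 mGal
Free-air anomaly = 980593.11 − 981065.44 + (562.55) = 90.22 mGal
Bouguer slab correction = 0.04193 × 2.80 × 1822.9 = 214.02 mGal
Simple Bouguer anomaly = 90.22 − (214.02) = -123.80 mGal

-123.8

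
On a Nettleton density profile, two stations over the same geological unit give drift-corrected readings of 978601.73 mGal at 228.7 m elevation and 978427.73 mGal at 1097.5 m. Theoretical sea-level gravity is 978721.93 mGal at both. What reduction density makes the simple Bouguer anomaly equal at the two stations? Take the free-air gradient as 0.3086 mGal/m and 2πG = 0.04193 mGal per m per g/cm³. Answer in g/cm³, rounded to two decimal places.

2.58

Δg_obs = 978427.73 − 978601.73 = -174.00 mGal over Δh = 1097.5 − 228.7 = 868.8 m
Equal Bouguer anomalies ⇒ Δg_obs + (0.3086 − 0.04193ρ)·Δh = 0
0.3086 − 0.04193ρ = −Δg_obs/Δh = 0.20028
ρ = (0.3086 − 0.20028) / 0.04193 = 2.58 g/cm³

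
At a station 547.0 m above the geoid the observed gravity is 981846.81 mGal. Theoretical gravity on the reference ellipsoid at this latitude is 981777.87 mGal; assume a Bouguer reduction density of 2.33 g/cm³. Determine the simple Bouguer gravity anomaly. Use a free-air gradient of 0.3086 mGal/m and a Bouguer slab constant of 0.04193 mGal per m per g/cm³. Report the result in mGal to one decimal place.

Free-air correction = 0.3086 × 547.0 = 168.80 mGal
Free-air anomaly = 981846.81 − 981777.87 + (168.80) = 237.74 mGal
Bouguer slab correction = 0.04193 × 2.33 × 547.0 = 53.44 mGal
Simple Bouguer anomaly = 237.74 − (53.44) = 184.30 mGal

184.3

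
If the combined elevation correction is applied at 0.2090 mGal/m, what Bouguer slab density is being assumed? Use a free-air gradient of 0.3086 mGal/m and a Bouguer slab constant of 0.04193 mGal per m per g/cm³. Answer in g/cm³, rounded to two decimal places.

0.2090 = 0.3086 − 0.04193 × ρ
ρ = (0.3086 − 0.2090) / 0.04193 = 2.38 g/cm³

2.38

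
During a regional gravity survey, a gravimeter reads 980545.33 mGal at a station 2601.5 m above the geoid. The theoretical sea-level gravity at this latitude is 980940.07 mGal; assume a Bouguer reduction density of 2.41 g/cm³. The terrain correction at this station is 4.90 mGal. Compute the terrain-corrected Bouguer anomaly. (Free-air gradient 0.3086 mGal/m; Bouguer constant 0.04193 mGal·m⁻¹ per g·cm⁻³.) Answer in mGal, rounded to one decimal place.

150.1

Free-air correction = 0.3086 × 2601.5 = 802.82 mGal
Free-air anomaly = 980545.33 − 980940.07 + (802.82) = 408.08 mGal
Bouguer slab correction = 0.04193 × 2.41 × 2601.5 = 262.88 mGal
Simple Bouguer anomaly = 408.08 − (262.88) = 145.20 mGal
Complete Bouguer anomaly = 145.20 + 4.90 = 150.10 mGal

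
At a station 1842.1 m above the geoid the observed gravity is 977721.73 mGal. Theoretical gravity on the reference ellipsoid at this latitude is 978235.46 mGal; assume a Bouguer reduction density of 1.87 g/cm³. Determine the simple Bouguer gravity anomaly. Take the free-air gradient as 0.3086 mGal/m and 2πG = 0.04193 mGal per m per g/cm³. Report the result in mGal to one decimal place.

-89.7

Free-air correction = 0.3086 × 1842.1 = 568.47 mGal
Free-air anomaly = 977721.73 − 978235.46 + (568.47) = 54.74 mGal
Bouguer slab correction = 0.04193 × 1.87 × 1842.1 = 144.44 mGal
Simple Bouguer anomaly = 54.74 − (144.44) = -89.70 mGal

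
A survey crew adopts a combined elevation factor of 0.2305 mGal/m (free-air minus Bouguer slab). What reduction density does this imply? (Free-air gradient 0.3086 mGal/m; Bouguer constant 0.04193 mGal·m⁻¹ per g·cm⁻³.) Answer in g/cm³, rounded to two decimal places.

1.86

0.2305 = 0.3086 − 0.04193 × ρ
ρ = (0.3086 − 0.2305) / 0.04193 = 1.86 g/cm³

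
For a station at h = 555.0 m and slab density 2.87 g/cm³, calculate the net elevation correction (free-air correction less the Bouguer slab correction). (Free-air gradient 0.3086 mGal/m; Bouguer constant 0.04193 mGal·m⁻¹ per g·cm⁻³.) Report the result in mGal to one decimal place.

104.5

Combined gradient = 0.3086 − 0.04193 × 2.87 = 0.1882609 mGal/m
Combined elevation correction = 0.1882609 × 555.0 = 104.5 mGal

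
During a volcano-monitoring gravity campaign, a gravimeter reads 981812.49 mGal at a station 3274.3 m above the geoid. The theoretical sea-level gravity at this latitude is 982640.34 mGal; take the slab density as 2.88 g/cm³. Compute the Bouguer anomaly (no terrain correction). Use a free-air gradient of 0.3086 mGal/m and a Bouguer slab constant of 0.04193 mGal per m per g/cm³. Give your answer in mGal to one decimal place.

Free-air correction = 0.3086 × 3274.3 = 1010.45 mGal
Free-air anomaly = 981812.49 − 982640.34 + (1010.45) = 182.60 mGal
Bouguer slab correction = 0.04193 × 2.88 × 3274.3 = 395.40 mGal
Simple Bouguer anomaly = 182.60 − (395.40) = -212.80 mGal

-212.8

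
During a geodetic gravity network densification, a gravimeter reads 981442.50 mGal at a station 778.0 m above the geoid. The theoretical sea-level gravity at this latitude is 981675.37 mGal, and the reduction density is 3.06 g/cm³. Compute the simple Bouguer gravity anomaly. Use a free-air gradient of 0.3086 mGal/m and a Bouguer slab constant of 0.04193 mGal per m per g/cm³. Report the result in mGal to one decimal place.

Free-air correction = 0.3086 × 778.0 = 240.09 mGal
Free-air anomaly = 981442.50 − 981675.37 + (240.09) = 7.22 mGal
Bouguer slab correction = 0.04193 × 3.06 × 778.0 = 99.82 mGal
Simple Bouguer anomaly = 7.22 − (99.82) = -92.60 mGal

-92.6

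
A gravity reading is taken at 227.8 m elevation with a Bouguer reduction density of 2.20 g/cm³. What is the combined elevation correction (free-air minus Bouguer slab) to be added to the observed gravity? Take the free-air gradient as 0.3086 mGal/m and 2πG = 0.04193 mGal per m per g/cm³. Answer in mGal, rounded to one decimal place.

49.3

Combined gradient = 0.3086 − 0.04193 × 2.20 = 0.2163540 mGal/m
Combined elevation correction = 0.2163540 × 227.8 = 49.3 mGal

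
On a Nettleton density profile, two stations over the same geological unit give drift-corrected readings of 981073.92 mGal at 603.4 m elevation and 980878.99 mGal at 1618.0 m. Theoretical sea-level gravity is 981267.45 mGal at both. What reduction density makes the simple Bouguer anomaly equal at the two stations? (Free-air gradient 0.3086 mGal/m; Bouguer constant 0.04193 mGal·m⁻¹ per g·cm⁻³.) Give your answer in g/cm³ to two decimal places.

2.78

Δg_obs = 980878.99 − 981073.92 = -194.93 mGal over Δh = 1618.0 − 603.4 = 1014.6 m
Equal Bouguer anomalies ⇒ Δg_obs + (0.3086 − 0.04193ρ)·Δh = 0
0.3086 − 0.04193ρ = −Δg_obs/Δh = 0.19212
ρ = (0.3086 − 0.19212) / 0.04193 = 2.78 g/cm³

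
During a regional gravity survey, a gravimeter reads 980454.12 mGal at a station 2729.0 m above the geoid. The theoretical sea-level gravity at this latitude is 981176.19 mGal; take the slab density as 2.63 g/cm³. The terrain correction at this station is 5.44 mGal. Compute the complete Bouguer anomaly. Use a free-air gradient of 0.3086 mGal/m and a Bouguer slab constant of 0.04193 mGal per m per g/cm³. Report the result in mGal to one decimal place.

Free-air correction = 0.3086 × 2729.0 = 842.17 mGal
Free-air anomaly = 980454.12 − 981176.19 + (842.17) = 120.10 mGal
Bouguer slab correction = 0.04193 × 2.63 × 2729.0 = 300.94 mGal
Simple Bouguer anomaly = 120.10 − (300.94) = -180.84 mGal
Complete Bouguer anomaly = -180.84 + 5.44 = -175.40 mGal

-175.4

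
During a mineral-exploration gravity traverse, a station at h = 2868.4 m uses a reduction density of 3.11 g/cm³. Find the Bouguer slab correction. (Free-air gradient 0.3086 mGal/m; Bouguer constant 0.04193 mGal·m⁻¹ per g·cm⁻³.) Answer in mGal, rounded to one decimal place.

374.0

Bouguer slab correction = 0.04193 × 3.11 × 2868.4 = 374.0 mGal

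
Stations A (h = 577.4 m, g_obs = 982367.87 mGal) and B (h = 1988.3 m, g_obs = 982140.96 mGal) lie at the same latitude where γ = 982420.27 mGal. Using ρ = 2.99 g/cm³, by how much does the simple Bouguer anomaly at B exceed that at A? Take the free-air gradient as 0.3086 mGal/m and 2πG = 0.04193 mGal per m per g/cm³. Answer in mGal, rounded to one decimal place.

31.6

Δg_SB(A) = 982367.87 − 982420.27 + 0.3086×577.4 − 0.04193×2.99×577.4 = 53.40 mGal
Δg_SB(B) = 982140.96 − 982420.27 + 0.3086×1988.3 − 0.04193×2.99×1988.3 = 85.00 mGal
Difference = 85.00 − (53.40) = 31.60 mGal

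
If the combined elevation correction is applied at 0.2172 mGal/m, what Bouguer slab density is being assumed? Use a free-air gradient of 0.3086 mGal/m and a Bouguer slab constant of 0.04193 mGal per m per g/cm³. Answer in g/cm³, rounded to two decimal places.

0.2172 = 0.3086 − 0.04193 × ρ
ρ = (0.3086 − 0.2172) / 0.04193 = 2.18 g/cm³

2.18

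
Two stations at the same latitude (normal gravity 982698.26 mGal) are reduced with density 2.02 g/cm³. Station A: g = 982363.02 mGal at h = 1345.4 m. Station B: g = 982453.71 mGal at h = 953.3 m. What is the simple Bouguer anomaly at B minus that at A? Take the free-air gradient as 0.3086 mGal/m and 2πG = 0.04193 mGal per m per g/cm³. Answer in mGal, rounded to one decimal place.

2.9

Δg_SB(A) = 982363.02 − 982698.26 + 0.3086×1345.4 − 0.04193×2.02×1345.4 = -34.00 mGal
Δg_SB(B) = 982453.71 − 982698.26 + 0.3086×953.3 − 0.04193×2.02×953.3 = -31.10 mGal
Difference = -31.10 − (-34.00) = 2.90 mGal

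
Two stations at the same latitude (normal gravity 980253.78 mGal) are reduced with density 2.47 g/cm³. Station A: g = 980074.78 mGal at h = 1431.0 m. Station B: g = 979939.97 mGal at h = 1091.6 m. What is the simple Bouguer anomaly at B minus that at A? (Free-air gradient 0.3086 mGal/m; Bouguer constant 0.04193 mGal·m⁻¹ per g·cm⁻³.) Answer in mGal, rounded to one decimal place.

-204.4

Δg_SB(A) = 980074.78 − 980253.78 + 0.3086×1431.0 − 0.04193×2.47×1431.0 = 114.40 mGal
Δg_SB(B) = 979939.97 − 980253.78 + 0.3086×1091.6 − 0.04193×2.47×1091.6 = -90.00 mGal
Difference = -90.00 − (114.40) = -204.40 mGal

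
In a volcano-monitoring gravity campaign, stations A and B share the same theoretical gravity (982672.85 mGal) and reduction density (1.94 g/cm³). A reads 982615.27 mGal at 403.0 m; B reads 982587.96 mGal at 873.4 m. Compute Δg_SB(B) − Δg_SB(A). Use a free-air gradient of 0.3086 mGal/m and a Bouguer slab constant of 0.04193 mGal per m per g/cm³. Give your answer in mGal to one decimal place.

79.6

Δg_SB(A) = 982615.27 − 982672.85 + 0.3086×403.0 − 0.04193×1.94×403.0 = 34.00 mGal
Δg_SB(B) = 982587.96 − 982672.85 + 0.3086×873.4 − 0.04193×1.94×873.4 = 113.60 mGal
Difference = 113.60 − (34.00) = 79.60 mGal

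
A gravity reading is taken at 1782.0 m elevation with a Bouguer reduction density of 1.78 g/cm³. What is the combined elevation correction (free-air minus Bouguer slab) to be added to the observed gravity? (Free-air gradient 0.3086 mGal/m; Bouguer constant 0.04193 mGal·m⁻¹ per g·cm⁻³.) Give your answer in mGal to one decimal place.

416.9

Combined gradient = 0.3086 − 0.04193 × 1.78 = 0.2339646 mGal/m
Combined elevation correction = 0.2339646 × 1782.0 = 416.9 mGal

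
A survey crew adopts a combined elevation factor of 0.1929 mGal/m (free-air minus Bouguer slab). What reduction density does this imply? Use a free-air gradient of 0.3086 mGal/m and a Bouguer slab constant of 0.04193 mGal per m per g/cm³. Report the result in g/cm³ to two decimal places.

2.76

0.1929 = 0.3086 − 0.04193 × ρ
ρ = (0.3086 − 0.1929) / 0.04193 = 2.76 g/cm³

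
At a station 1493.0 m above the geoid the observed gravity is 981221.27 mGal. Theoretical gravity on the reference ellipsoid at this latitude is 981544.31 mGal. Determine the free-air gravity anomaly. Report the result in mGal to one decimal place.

Free-air correction = 0.3086 × 1493.0 = 460.74 mGal
Free-air anomaly = 981221.27 − 981544.31 + (460.74) = 137.70 mGal

137.7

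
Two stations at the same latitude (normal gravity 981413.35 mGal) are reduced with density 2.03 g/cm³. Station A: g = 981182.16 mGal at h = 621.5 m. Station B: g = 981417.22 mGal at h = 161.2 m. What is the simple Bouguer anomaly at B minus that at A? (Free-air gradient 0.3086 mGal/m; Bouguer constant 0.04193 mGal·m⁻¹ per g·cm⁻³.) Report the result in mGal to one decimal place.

Δg_SB(A) = 981182.16 − 981413.35 + 0.3086×621.5 − 0.04193×2.03×621.5 = -92.30 mGal
Δg_SB(B) = 981417.22 − 981413.35 + 0.3086×161.2 − 0.04193×2.03×161.2 = 39.90 mGal
Difference = 39.90 − (-92.30) = 132.20 mGal

132.2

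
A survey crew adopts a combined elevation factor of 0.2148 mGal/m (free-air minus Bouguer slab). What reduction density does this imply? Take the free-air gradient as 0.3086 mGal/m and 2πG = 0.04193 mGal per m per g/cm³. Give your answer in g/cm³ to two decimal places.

0.2148 = 0.3086 − 0.04193 × ρ
ρ = (0.3086 − 0.2148) / 0.04193 = 2.24 g/cm³

2.24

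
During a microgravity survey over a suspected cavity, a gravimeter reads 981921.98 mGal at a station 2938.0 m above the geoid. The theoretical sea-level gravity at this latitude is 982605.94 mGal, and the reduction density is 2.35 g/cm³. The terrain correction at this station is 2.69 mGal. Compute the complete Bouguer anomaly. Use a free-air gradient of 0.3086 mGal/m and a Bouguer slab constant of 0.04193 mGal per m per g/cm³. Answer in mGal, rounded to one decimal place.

Free-air correction = 0.3086 × 2938.0 = 906.67 mGal
Free-air anomaly = 981921.98 − 982605.94 + (906.67) = 222.71 mGal
Bouguer slab correction = 0.04193 × 2.35 × 2938.0 = 289.50 mGal
Simple Bouguer anomaly = 222.71 − (289.50) = -66.79 mGal
Complete Bouguer anomaly = -66.79 + 2.69 = -64.10 mGal

-64.1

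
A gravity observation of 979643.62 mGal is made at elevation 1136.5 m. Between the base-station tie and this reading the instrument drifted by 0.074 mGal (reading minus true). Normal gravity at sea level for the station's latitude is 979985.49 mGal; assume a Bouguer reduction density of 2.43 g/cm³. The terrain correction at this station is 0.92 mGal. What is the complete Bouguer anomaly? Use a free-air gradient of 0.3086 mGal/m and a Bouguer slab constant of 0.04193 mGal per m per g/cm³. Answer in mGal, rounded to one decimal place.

-106.1

Drift-corrected reading = 979643.62 − (0.074) = 979643.546 mGal
Free-air correction = 0.3086 × 1136.5 = 350.72 mGal
Free-air anomaly = 979643.546 − 979985.49 + (350.72) = 8.776 mGal
Bouguer slab correction = 0.04193 × 2.43 × 1136.5 = 115.80 mGal
Simple Bouguer anomaly = 8.776 − (115.80) = -107.024 mGal
Complete Bouguer anomaly = -107.024 + 0.92 = -106.104 mGal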